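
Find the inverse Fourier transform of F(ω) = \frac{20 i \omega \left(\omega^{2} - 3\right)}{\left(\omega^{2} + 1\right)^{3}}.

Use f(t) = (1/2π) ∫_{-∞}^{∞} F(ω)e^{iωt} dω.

f(t) = 5 t e^{- \left|{t}\right|} \left|{t}\right|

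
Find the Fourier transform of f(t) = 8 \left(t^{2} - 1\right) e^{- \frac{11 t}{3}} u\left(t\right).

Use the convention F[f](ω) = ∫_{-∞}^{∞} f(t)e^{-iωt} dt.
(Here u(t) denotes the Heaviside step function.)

F(ω) = \frac{24 \left(54 i \omega - \left(3 i \omega + 11\right)^{3} + 198\right)}{\left(3 i \omega + 11\right)^{4}}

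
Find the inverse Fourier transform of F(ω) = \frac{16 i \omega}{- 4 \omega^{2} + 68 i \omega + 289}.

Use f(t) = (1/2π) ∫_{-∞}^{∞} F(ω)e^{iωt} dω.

f(t) = 4 \left(1 - \frac{17 t}{2}\right) e^{- \frac{17 t}{2}} u\left(t\right)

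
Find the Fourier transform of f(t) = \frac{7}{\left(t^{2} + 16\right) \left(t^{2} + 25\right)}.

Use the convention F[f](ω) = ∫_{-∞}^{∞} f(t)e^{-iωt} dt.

F(ω) = \frac{7 \pi \left(5 e^{\left|{\omega}\right|} - 4\right) e^{- 5 \left|{\omega}\right|}}{180}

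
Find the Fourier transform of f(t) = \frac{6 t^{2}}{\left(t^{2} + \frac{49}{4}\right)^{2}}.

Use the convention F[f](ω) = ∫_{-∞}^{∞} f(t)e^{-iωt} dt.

F(ω) = \frac{3 \pi \left(2 - 7 \left|{\omega}\right|\right) e^{- \frac{7 \left|{\omega}\right|}{2}}}{7}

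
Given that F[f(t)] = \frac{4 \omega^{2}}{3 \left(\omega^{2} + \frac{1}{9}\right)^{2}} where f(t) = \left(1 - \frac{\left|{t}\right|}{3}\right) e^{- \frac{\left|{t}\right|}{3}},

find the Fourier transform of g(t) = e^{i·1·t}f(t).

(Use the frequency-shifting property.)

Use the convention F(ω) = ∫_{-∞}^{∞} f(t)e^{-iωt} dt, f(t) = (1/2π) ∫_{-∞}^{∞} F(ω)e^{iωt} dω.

F[g](ω) = \frac{108 \left(\omega - 1\right)^{2}}{\left(9 \left(\omega - 1\right)^{2} + 1\right)^{2}}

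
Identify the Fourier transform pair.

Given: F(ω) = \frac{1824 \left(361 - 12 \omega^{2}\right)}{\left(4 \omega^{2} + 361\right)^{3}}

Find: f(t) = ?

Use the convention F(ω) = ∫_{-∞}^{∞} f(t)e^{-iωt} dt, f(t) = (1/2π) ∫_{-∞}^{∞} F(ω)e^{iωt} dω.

f(t) = 3 t^{2} e^{- \frac{19 \left|{t}\right|}{2}}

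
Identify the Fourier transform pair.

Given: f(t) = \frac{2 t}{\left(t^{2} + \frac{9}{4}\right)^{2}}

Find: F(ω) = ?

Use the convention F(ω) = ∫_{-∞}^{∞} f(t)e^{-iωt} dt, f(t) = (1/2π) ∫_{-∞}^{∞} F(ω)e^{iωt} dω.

F(ω) = - \frac{2 i \pi \omega e^{- \frac{3 \left|{\omega}\right|}{2}}}{3}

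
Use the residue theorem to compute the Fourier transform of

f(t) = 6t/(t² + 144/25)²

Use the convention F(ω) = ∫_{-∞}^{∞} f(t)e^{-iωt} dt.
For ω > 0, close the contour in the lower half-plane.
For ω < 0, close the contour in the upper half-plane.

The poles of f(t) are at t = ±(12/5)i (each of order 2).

Let g(z) = f(z)e^{-iωz}; for large |z| the factor e^{-iωz} decays in the lower half-plane when ω > 0 and in the upper half-plane when ω < 0.

Case ω > 0 (lower half-plane, clockwise contour ⇒ F(ω) = -2πi·ΣRes):
  Res_{z = - \frac{12 i}{5}} g(z) = \frac{5 \omega e^{- \frac{12 \omega}{5}}}{8} (pole of order 2)
  F(ω) = -2πi·ΣRes = - \frac{5 i \pi \omega e^{- \frac{12 \omega}{5}}}{4}

Case ω < 0 (upper half-plane, counterclockwise contour ⇒ F(ω) = +2πi·ΣRes):
  Res_{z = \frac{12 i}{5}} g(z) = - \frac{5 \omega e^{\frac{12 \omega}{5}}}{8} (pole of order 2)
  F(ω) = 2πi·ΣRes = - \frac{5 i \pi \omega e^{\frac{12 \omega}{5}}}{4}

Both cases combine into a single formula in |ω|:

F(ω) = - \frac{5 i \pi \omega e^{- \frac{12 \left|{\omega}\right|}{5}}}{4}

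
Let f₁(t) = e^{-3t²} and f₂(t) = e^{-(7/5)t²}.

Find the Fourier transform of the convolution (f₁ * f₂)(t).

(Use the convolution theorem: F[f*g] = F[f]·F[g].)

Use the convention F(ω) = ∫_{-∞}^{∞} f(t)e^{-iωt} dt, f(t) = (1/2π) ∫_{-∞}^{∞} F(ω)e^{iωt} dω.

F[f₁*f₂](ω) = \frac{\sqrt{105} \pi e^{- \frac{11 \omega^{2}}{42}}}{21}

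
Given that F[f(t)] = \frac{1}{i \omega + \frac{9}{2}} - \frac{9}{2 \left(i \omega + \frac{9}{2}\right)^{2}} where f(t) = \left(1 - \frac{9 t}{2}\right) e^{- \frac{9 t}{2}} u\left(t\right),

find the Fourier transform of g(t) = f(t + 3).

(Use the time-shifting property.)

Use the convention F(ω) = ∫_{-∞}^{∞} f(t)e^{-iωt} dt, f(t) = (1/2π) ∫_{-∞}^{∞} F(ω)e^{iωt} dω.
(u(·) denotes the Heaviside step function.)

F[g](ω) = \frac{4 i \omega e^{3 i \omega}}{- 4 \omega^{2} + 36 i \omega + 81}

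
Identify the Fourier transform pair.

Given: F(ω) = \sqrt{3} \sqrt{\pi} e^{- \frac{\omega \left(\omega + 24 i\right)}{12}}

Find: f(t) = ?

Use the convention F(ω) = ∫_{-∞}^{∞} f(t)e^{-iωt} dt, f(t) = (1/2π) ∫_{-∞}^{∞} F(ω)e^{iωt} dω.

f(t) = 3 e^{- 3 \left(t - 2\right)^{2}}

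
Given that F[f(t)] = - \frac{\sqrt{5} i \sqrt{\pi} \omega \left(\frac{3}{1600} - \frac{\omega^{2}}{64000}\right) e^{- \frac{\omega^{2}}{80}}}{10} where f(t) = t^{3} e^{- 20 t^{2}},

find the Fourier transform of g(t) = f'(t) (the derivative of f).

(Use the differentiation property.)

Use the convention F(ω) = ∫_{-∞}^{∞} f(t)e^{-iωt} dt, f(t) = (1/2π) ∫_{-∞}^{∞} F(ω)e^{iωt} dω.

F[g](ω) = \frac{\sqrt{5} \sqrt{\pi} \omega^{2} \left(120 - \omega^{2}\right) e^{- \frac{\omega^{2}}{80}}}{640000}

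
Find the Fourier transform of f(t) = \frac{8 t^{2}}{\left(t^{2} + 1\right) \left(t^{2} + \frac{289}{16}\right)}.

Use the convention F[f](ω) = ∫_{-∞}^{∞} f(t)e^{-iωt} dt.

F(ω) = - \frac{128 \pi e^{- \left|{\omega}\right|}}{273} + \frac{544 \pi e^{- \frac{17 \left|{\omega}\right|}{4}}}{273}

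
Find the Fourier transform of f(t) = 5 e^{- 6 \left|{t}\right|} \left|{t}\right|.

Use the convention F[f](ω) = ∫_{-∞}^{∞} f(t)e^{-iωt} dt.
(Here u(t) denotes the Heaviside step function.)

F(ω) = \frac{10 \left(36 - \omega^{2}\right)}{\left(\omega^{2} + 36\right)^{2}}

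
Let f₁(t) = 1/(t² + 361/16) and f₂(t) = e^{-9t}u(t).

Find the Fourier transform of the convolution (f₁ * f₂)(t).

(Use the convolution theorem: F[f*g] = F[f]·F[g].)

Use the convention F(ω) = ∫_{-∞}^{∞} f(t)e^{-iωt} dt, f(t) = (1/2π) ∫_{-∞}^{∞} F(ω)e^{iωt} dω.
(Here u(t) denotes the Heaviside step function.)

F[f₁*f₂](ω) = \frac{4 \pi e^{- \frac{19 \left|{\omega}\right|}{4}}}{19 \left(i \omega + 9\right)}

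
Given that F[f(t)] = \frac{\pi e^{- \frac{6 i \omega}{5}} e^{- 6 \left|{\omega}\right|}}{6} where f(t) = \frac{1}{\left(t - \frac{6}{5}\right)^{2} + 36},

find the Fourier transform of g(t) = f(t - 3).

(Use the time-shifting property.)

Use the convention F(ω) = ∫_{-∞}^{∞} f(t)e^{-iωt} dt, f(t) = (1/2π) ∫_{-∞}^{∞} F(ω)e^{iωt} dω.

F[g](ω) = \frac{\pi e^{- \frac{21 i \omega}{5} - 6 \left|{\omega}\right|}}{6}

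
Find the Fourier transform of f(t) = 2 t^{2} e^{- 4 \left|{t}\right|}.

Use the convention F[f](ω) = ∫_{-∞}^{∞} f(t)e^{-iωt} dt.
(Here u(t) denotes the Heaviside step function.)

F(ω) = \frac{32 \left(16 - 3 \omega^{2}\right)}{\left(\omega^{2} + 16\right)^{3}}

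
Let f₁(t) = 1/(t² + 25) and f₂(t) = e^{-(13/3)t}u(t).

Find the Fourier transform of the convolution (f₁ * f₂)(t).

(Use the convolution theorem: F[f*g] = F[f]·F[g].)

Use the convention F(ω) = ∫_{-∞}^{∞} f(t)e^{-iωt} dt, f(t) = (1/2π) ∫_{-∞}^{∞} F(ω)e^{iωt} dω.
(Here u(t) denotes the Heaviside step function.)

F[f₁*f₂](ω) = \frac{3 \pi e^{- 5 \left|{\omega}\right|}}{5 \left(3 i \omega + 13\right)}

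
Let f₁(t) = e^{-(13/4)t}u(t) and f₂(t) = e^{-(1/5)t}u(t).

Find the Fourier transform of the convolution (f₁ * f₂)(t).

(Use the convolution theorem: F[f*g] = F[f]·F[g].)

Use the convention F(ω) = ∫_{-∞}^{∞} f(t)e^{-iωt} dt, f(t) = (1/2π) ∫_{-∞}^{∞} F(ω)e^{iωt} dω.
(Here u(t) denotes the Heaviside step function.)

F[f₁*f₂](ω) = \frac{20}{- 20 \omega^{2} + 69 i \omega + 13}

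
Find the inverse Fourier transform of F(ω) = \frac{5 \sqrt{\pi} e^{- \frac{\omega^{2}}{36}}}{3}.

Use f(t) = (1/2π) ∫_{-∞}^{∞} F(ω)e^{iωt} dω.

f(t) = 5 e^{- 9 t^{2}}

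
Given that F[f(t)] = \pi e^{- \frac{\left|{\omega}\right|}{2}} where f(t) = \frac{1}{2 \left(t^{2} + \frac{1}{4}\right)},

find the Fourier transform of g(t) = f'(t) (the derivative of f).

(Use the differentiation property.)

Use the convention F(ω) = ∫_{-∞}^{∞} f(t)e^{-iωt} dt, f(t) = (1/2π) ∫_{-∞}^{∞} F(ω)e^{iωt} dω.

F[g](ω) = i \pi \omega e^{- \frac{\left|{\omega}\right|}{2}}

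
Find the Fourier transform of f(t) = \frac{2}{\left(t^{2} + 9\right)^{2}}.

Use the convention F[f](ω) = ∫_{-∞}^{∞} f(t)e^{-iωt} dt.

F(ω) = \frac{\pi \left(3 \left|{\omega}\right| + 1\right) e^{- 3 \left|{\omega}\right|}}{27}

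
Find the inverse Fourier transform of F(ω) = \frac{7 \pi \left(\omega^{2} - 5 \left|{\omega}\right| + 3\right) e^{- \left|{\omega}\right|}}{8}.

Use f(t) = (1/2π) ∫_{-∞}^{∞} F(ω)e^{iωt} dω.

f(t) = \frac{7 t^{4}}{\left(t^{2} + 1\right)^{3}}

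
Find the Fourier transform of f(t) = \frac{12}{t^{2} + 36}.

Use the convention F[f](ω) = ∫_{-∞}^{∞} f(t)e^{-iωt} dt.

F(ω) = 2 \pi e^{- 6 \left|{\omega}\right|}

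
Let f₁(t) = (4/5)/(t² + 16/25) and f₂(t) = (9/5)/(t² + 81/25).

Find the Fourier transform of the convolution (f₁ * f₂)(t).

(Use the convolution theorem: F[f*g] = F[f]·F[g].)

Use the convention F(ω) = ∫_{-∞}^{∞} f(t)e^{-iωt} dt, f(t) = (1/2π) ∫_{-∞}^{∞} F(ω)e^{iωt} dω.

F[f₁*f₂](ω) = \pi^{2} e^{- \frac{13 \left|{\omega}\right|}{5}}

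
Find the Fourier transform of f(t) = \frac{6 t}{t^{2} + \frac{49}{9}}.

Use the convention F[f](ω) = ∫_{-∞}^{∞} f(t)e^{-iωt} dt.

F(ω) = - 6 i \pi e^{- \frac{7 \left|{\omega}\right|}{3}} \operatorname{sign}{\left(\omega \right)}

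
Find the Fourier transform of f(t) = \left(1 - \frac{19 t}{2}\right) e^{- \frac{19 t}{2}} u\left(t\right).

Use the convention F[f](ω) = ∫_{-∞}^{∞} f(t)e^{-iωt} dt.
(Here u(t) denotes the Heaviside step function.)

F(ω) = \frac{4 i \omega}{- 4 \omega^{2} + 76 i \omega + 361}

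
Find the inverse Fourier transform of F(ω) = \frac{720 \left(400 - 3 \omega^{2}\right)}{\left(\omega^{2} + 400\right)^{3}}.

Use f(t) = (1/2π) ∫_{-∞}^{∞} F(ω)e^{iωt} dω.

f(t) = 9 t^{2} e^{- 20 \left|{t}\right|}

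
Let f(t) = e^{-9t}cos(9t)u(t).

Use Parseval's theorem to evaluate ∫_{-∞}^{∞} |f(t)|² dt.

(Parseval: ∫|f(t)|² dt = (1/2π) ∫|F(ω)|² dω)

∫|f(t)|² dt = \frac{1}{24}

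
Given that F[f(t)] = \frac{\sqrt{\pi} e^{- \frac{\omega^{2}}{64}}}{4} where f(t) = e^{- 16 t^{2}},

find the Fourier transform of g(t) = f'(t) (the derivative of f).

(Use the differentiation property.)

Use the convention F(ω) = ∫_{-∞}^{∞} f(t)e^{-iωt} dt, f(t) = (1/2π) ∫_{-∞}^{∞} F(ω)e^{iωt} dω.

F[g](ω) = \frac{i \sqrt{\pi} \omega e^{- \frac{\omega^{2}}{64}}}{4}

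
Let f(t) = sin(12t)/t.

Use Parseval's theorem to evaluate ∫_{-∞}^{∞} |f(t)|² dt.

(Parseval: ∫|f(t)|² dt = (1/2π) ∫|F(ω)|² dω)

∫|f(t)|² dt = 12 \pi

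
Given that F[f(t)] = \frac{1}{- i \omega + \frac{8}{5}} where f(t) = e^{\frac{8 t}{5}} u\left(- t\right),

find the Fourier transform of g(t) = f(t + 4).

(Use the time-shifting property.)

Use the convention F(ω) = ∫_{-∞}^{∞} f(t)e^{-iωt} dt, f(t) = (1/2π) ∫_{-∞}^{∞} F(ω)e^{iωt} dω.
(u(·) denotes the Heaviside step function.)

F[g](ω) = - \frac{5 e^{4 i \omega}}{5 i \omega - 8}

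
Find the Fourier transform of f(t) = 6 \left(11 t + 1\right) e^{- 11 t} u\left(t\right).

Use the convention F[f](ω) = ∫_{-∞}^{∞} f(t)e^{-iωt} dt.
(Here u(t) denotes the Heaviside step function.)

F(ω) = \frac{6 \left(- i \omega - 22\right)}{\omega^{2} - 22 i \omega - 121}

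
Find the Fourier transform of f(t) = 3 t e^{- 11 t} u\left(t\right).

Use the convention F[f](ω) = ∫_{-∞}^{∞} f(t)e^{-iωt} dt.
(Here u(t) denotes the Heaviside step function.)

F(ω) = \frac{3}{\left(i \omega + 11\right)^{2}}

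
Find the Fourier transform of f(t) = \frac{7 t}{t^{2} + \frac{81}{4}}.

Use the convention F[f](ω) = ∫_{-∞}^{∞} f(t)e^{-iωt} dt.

F(ω) = - 7 i \pi e^{- \frac{9 \left|{\omega}\right|}{2}} \operatorname{sign}{\left(\omega \right)}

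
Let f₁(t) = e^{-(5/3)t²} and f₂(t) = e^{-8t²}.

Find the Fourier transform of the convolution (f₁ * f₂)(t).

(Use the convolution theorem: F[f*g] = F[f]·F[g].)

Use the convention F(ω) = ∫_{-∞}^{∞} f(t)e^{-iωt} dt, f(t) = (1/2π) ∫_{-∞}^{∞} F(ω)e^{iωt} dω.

F[f₁*f₂](ω) = \frac{\sqrt{30} \pi e^{- \frac{29 \omega^{2}}{160}}}{20}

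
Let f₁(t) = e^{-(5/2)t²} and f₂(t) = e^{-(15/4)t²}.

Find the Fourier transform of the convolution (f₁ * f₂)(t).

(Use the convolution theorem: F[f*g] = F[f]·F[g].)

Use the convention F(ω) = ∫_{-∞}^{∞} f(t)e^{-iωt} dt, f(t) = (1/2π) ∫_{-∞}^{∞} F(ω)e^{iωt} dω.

F[f₁*f₂](ω) = \frac{2 \sqrt{6} \pi e^{- \frac{\omega^{2}}{6}}}{15}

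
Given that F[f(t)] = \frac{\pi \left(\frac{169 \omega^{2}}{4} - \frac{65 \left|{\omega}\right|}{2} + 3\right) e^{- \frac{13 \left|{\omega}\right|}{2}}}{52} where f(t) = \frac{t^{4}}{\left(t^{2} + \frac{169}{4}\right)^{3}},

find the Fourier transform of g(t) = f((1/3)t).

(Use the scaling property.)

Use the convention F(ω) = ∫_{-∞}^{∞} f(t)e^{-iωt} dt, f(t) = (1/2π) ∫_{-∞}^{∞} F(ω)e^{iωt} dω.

F[g](ω) = \frac{9 \pi \left(507 \omega^{2} - 130 \left|{\omega}\right| + 4\right) e^{- \frac{39 \left|{\omega}\right|}{2}}}{208}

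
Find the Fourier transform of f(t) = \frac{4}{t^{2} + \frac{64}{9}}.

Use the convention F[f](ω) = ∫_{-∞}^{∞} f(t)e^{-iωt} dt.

F(ω) = \frac{3 \pi e^{- \frac{8 \left|{\omega}\right|}{3}}}{2}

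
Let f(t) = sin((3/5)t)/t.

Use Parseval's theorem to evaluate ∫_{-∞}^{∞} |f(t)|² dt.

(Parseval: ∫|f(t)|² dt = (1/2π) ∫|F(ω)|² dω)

∫|f(t)|² dt = \frac{3 \pi}{5}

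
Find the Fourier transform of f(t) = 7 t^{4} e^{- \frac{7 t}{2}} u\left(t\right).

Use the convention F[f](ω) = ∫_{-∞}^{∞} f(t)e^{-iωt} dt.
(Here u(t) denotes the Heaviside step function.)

F(ω) = \frac{5376}{\left(2 i \omega + 7\right)^{5}}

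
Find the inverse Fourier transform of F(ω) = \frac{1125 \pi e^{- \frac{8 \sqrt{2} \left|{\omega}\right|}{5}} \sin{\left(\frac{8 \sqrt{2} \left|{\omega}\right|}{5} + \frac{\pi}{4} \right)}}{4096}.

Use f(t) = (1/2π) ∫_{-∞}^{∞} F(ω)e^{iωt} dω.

f(t) = \frac{9}{t^{4} + \frac{65536}{625}}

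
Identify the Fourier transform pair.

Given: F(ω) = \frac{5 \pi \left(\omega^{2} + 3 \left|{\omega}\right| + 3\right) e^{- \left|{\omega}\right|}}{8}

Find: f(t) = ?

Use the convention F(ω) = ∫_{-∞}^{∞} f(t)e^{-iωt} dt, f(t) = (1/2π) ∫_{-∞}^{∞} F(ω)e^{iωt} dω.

f(t) = \frac{5}{\left(t^{2} + 1\right)^{3}}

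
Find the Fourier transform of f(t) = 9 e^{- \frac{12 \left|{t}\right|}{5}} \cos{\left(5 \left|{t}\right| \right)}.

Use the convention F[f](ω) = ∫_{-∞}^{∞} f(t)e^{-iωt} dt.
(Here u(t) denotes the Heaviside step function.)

F(ω) = \frac{1080 \left(25 \omega^{2} + 769\right)}{625 \omega^{4} - 24050 \omega^{2} + 591361}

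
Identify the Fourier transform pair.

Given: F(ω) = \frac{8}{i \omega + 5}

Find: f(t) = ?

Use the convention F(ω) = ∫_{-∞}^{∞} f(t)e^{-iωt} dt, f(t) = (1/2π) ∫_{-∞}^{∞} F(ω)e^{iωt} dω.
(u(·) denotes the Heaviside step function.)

f(t) = 8 e^{- 5 t} u\left(t\right)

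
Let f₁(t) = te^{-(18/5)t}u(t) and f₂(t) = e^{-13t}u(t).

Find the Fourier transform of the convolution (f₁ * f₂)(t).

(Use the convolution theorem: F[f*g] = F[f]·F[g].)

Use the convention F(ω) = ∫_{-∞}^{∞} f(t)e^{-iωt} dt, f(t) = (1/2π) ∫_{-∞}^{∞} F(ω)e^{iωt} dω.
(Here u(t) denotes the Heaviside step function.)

F[f₁*f₂](ω) = \frac{25}{\left(i \omega + 13\right) \left(5 i \omega + 18\right)^{2}}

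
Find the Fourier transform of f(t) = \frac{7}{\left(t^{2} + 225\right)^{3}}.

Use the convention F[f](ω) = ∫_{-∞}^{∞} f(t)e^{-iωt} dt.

F(ω) = \frac{7 \pi \left(75 \omega^{2} + 15 \left|{\omega}\right| + 1\right) e^{- 15 \left|{\omega}\right|}}{2025000}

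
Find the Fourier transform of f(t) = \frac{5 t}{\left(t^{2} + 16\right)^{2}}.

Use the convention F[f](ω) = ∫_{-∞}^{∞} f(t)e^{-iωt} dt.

F(ω) = - \frac{5 i \pi \omega e^{- 4 \left|{\omega}\right|}}{8}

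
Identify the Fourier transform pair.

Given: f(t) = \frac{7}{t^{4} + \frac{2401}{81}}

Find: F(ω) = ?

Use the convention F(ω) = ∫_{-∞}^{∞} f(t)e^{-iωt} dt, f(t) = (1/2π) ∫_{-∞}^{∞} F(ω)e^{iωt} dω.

F(ω) = \frac{27 \pi e^{- \frac{7 \sqrt{2} \left|{\omega}\right|}{6}} \sin{\left(\frac{7 \sqrt{2} \left|{\omega}\right|}{6} + \frac{\pi}{4} \right)}}{49}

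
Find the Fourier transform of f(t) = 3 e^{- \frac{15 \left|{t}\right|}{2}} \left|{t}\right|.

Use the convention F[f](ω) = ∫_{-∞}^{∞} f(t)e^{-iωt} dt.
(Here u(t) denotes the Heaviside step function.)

F(ω) = \frac{24 \left(225 - 4 \omega^{2}\right)}{\left(4 \omega^{2} + 225\right)^{2}}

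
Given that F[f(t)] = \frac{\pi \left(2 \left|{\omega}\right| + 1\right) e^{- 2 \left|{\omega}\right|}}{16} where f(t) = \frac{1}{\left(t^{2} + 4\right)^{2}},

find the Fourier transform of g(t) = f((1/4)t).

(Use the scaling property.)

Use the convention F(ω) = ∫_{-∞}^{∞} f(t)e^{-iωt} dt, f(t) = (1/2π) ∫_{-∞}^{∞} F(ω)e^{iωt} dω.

F[g](ω) = \frac{\pi \left(8 \left|{\omega}\right| + 1\right) e^{- 8 \left|{\omega}\right|}}{4}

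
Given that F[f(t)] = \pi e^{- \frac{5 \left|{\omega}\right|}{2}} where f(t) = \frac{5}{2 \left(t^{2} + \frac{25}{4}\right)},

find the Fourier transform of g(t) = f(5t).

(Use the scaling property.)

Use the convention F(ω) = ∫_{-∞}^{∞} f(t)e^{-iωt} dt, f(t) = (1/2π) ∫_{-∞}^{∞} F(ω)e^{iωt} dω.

F[g](ω) = \frac{\pi e^{- \frac{\left|{\omega}\right|}{2}}}{5}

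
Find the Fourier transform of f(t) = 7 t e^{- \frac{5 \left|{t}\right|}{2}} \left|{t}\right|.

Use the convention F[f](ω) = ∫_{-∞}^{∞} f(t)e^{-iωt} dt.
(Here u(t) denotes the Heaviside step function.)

F(ω) = \frac{448 i \omega \left(4 \omega^{2} - 75\right)}{\left(4 \omega^{2} + 25\right)^{3}}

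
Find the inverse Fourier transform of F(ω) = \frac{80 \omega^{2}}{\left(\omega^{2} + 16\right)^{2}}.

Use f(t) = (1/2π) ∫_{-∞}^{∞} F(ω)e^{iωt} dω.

f(t) = 5 \left(1 - 4 \left|{t}\right|\right) e^{- 4 \left|{t}\right|}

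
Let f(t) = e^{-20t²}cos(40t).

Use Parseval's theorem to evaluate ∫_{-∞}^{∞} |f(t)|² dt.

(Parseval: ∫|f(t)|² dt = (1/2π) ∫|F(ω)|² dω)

∫|f(t)|² dt = \frac{\sqrt{10} \sqrt{\pi} \left(1 + e^{40}\right)}{40 e^{40}}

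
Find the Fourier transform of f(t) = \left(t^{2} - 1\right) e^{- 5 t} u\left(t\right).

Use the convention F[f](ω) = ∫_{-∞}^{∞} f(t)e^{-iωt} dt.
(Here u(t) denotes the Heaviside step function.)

F(ω) = \frac{2 i \omega - \left(i \omega + 5\right)^{3} + 10}{\left(i \omega + 5\right)^{4}}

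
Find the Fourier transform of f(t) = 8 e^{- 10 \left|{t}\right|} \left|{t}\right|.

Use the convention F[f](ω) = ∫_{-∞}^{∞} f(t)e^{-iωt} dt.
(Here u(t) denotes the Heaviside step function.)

F(ω) = \frac{16 \left(100 - \omega^{2}\right)}{\left(\omega^{2} + 100\right)^{2}}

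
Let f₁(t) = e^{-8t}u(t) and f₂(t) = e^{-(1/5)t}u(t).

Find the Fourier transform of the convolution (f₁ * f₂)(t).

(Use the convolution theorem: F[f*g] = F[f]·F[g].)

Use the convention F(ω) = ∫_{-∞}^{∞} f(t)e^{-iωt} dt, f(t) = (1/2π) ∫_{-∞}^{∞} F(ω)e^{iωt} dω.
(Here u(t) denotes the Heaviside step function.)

F[f₁*f₂](ω) = \frac{5}{\left(i \omega + 8\right) \left(5 i \omega + 1\right)}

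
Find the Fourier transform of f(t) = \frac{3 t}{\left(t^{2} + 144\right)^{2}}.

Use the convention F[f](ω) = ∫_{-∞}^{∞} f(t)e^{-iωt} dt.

F(ω) = - \frac{i \pi \omega e^{- 12 \left|{\omega}\right|}}{8}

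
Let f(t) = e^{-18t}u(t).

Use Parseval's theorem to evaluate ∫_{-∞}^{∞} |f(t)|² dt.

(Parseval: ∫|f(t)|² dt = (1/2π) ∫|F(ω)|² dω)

∫|f(t)|² dt = \frac{1}{36}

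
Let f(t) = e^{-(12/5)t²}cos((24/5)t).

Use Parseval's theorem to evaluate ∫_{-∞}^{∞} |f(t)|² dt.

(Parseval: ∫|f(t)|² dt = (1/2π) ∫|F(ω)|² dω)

∫|f(t)|² dt = \frac{\sqrt{30} \sqrt{\pi} \left(1 + e^{\frac{24}{5}}\right)}{24 e^{\frac{24}{5}}}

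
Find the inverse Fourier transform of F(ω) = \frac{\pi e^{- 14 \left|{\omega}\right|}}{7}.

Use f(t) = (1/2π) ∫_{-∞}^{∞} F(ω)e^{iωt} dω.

f(t) = \frac{2}{t^{2} + 196}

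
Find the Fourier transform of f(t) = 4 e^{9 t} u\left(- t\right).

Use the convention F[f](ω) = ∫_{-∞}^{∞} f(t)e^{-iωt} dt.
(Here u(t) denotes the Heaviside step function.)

F(ω) = - \frac{4}{i \omega - 9}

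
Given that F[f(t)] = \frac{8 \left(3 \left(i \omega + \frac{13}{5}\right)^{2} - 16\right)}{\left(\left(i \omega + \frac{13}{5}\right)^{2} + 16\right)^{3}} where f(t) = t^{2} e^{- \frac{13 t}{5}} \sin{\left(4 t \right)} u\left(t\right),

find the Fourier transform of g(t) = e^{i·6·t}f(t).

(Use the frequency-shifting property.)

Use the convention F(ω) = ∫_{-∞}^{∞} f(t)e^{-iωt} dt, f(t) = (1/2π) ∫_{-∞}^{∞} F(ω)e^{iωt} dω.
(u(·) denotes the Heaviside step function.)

F[g](ω) = \frac{5000 \left(3 \left(5 i \left(\omega - 6\right) + 13\right)^{2} - 400\right)}{\left(\left(5 i \left(\omega - 6\right) + 13\right)^{2} + 400\right)^{3}}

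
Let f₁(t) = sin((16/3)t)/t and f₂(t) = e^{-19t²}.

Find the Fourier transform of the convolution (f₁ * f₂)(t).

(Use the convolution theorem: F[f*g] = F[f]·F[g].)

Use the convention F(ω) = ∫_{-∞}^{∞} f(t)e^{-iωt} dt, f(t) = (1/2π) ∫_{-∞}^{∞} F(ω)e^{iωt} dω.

F[f₁*f₂](ω) = \begin{cases} \frac{\sqrt{19} \pi^{\frac{3}{2}} e^{- \frac{\omega^{2}}{76}}}{19} & \text{for}\: \omega > - \frac{16}{3} \wedge \omega < \frac{16}{3} \\0 & \text{otherwise} \end{cases}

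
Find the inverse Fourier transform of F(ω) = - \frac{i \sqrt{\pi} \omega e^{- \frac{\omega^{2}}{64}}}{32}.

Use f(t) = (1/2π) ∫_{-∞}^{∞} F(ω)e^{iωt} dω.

f(t) = 4 t e^{- 16 t^{2}}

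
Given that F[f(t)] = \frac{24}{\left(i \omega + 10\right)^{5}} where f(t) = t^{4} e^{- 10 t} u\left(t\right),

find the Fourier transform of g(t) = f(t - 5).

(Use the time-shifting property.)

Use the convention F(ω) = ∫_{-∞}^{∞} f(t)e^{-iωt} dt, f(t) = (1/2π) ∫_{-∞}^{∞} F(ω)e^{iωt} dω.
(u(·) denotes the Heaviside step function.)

F[g](ω) = \frac{24 e^{- 5 i \omega}}{\left(i \omega + 10\right)^{5}}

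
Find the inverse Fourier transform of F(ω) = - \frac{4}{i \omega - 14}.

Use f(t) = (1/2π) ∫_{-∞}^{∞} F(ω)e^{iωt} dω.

f(t) = 4 e^{14 t} u\left(- t\right)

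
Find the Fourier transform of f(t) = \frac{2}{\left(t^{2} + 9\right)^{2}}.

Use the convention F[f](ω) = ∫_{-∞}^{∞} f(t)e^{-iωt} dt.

F(ω) = \frac{\pi \left(3 \left|{\omega}\right| + 1\right) e^{- 3 \left|{\omega}\right|}}{27}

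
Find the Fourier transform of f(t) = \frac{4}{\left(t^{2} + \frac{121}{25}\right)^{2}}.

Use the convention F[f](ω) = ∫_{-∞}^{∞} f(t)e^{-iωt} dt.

F(ω) = \frac{50 \pi \left(11 \left|{\omega}\right| + 5\right) e^{- \frac{11 \left|{\omega}\right|}{5}}}{1331}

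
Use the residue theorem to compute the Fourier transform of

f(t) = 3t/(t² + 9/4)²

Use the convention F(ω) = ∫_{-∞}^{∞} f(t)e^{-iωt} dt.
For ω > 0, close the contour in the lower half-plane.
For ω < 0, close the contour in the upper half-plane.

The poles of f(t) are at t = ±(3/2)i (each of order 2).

Let g(z) = f(z)e^{-iωz}; for large |z| the factor e^{-iωz} decays in the lower half-plane when ω > 0 and in the upper half-plane when ω < 0.

Case ω > 0 (lower half-plane, clockwise contour ⇒ F(ω) = -2πi·ΣRes):
  Res_{z = - \frac{3 i}{2}} g(z) = \frac{\omega e^{- \frac{3 \omega}{2}}}{2} (pole of order 2)
  F(ω) = -2πi·ΣRes = - i \pi \omega e^{- \frac{3 \omega}{2}}

Case ω < 0 (upper half-plane, counterclockwise contour ⇒ F(ω) = +2πi·ΣRes):
  Res_{z = \frac{3 i}{2}} g(z) = - \frac{\omega e^{\frac{3 \omega}{2}}}{2} (pole of order 2)
  F(ω) = 2πi·ΣRes = - i \pi \omega e^{\frac{3 \omega}{2}}

Both cases combine into a single formula in |ω|:

F(ω) = - i \pi \omega e^{- \frac{3 \left|{\omega}\right|}{2}}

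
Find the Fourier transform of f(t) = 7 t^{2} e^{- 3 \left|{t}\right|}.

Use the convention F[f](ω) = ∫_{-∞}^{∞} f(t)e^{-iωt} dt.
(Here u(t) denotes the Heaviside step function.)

F(ω) = \frac{252 \left(3 - \omega^{2}\right)}{\left(\omega^{2} + 9\right)^{3}}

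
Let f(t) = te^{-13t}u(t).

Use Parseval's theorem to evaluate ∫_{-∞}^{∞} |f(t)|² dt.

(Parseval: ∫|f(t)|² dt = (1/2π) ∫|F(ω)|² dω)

∫|f(t)|² dt = \frac{1}{8788}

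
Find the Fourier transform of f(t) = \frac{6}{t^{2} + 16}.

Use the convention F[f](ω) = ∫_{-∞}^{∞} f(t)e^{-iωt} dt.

F(ω) = \frac{3 \pi e^{- 4 \left|{\omega}\right|}}{2}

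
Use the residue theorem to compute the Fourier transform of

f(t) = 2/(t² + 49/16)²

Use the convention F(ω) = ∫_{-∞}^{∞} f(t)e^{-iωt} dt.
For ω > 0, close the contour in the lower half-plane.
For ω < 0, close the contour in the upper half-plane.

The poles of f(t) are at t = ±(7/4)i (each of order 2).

Let g(z) = f(z)e^{-iωz}; for large |z| the factor e^{-iωz} decays in the lower half-plane when ω > 0 and in the upper half-plane when ω < 0.

Case ω > 0 (lower half-plane, clockwise contour ⇒ F(ω) = -2πi·ΣRes):
  Res_{z = - \frac{7 i}{4}} g(z) = \frac{8 i \left(7 \omega + 4\right) e^{- \frac{7 \omega}{4}}}{343} (pole of order 2)
  F(ω) = -2πi·ΣRes = \frac{16 \pi \left(7 \omega + 4\right) e^{- \frac{7 \omega}{4}}}{343}

Case ω < 0 (upper half-plane, counterclockwise contour ⇒ F(ω) = +2πi·ΣRes):
  Res_{z = \frac{7 i}{4}} g(z) = \frac{8 i \left(7 \omega - 4\right) e^{\frac{7 \omega}{4}}}{343} (pole of order 2)
  F(ω) = 2πi·ΣRes = \frac{16 \pi \left(4 - 7 \omega\right) e^{\frac{7 \omega}{4}}}{343}

Both cases combine into a single formula in |ω|:

F(ω) = \frac{16 \pi \left(7 \left|{\omega}\right| + 4\right) e^{- \frac{7 \left|{\omega}\right|}{4}}}{343}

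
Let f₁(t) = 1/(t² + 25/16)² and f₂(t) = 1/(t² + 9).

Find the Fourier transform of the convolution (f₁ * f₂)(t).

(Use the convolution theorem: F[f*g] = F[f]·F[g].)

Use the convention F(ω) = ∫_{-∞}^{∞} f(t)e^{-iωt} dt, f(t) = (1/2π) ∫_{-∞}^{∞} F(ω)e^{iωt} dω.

F[f₁*f₂](ω) = \frac{8 \pi^{2} \left(5 \left|{\omega}\right| + 4\right) e^{- \frac{17 \left|{\omega}\right|}{4}}}{375}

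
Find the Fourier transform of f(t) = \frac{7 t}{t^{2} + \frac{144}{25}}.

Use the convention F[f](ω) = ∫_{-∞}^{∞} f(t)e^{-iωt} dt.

F(ω) = - 7 i \pi e^{- \frac{12 \left|{\omega}\right|}{5}} \operatorname{sign}{\left(\omega \right)}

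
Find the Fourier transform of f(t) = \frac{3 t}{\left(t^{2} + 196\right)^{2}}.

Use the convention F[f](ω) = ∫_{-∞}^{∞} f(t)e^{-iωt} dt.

F(ω) = - \frac{3 i \pi \omega e^{- 14 \left|{\omega}\right|}}{28}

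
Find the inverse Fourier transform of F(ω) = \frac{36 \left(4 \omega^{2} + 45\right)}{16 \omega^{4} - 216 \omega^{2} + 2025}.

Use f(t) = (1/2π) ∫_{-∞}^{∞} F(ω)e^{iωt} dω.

f(t) = 3 e^{- \frac{3 \left|{t}\right|}{2}} \cos{\left(3 \left|{t}\right| \right)}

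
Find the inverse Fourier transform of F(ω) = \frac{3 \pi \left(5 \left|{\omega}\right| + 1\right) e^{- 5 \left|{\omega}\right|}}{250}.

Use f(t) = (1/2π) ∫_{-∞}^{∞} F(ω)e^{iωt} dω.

f(t) = \frac{3}{\left(t^{2} + 25\right)^{2}}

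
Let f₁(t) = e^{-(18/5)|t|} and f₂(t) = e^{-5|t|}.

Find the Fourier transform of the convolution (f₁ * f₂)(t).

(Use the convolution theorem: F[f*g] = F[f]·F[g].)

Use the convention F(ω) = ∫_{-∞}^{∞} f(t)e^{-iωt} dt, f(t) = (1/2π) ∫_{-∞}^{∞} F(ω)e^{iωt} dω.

F[f₁*f₂](ω) = \frac{1800}{\left(\omega^{2} + 25\right) \left(25 \omega^{2} + 324\right)}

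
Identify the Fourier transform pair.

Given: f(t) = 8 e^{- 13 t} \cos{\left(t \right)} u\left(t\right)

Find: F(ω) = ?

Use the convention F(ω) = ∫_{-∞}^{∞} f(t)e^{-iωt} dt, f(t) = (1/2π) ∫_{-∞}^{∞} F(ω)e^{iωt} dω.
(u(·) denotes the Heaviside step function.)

F(ω) = \frac{8 \left(i \omega + 13\right)}{\left(i \omega + 13\right)^{2} + 1}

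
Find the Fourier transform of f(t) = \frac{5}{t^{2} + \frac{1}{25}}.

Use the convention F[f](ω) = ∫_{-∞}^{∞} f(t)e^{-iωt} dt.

F(ω) = 25 \pi e^{- \frac{\left|{\omega}\right|}{5}}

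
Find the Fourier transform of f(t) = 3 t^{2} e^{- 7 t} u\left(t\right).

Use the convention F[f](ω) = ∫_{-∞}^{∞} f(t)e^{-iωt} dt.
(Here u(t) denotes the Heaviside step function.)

F(ω) = \frac{6}{\left(i \omega + 7\right)^{3}}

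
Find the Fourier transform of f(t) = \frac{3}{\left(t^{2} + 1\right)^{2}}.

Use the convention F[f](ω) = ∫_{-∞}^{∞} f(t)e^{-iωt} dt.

F(ω) = \frac{3 \pi \left(\left|{\omega}\right| + 1\right) e^{- \left|{\omega}\right|}}{2}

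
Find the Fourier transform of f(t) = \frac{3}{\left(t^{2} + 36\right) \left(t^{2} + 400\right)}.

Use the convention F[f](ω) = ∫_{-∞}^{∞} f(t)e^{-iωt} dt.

F(ω) = \frac{\pi \left(10 e^{14 \left|{\omega}\right|} - 3\right) e^{- 20 \left|{\omega}\right|}}{7280}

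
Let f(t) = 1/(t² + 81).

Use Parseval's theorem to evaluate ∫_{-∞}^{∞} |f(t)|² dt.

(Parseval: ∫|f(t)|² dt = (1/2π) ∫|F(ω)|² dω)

∫|f(t)|² dt = \frac{\pi}{1458}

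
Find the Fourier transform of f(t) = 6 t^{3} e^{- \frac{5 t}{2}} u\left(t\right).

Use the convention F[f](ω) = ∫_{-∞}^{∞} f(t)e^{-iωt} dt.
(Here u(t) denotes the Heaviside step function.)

F(ω) = \frac{576}{\left(2 i \omega + 5\right)^{4}}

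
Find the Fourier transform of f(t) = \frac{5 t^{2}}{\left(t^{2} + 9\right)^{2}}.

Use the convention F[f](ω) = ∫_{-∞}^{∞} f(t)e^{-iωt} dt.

F(ω) = \frac{5 \pi \left(1 - 3 \left|{\omega}\right|\right) e^{- 3 \left|{\omega}\right|}}{6}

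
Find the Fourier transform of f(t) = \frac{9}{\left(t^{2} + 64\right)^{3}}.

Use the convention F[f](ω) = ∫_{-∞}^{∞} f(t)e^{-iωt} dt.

F(ω) = \frac{9 \pi \left(64 \omega^{2} + 24 \left|{\omega}\right| + 3\right) e^{- 8 \left|{\omega}\right|}}{262144}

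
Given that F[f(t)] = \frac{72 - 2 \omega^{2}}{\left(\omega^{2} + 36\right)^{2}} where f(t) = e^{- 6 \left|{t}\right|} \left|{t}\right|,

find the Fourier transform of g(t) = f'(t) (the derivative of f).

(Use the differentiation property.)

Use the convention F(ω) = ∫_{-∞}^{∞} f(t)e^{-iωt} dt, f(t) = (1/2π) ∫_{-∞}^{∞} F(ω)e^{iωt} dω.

F[g](ω) = - \frac{2 i \omega \left(\omega^{2} - 36\right)}{\left(\omega^{2} + 36\right)^{2}}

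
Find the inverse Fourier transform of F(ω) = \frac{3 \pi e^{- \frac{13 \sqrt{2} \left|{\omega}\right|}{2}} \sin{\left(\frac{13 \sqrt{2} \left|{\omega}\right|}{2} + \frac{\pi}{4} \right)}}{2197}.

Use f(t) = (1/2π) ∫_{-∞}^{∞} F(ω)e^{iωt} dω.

f(t) = \frac{3}{t^{4} + 28561}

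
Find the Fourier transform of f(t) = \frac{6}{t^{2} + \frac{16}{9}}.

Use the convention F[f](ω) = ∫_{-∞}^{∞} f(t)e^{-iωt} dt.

F(ω) = \frac{9 \pi e^{- \frac{4 \left|{\omega}\right|}{3}}}{2}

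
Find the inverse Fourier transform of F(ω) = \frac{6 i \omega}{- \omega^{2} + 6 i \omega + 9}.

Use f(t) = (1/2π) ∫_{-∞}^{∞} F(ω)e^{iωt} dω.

f(t) = 6 \left(1 - 3 t\right) e^{- 3 t} u\left(t\right)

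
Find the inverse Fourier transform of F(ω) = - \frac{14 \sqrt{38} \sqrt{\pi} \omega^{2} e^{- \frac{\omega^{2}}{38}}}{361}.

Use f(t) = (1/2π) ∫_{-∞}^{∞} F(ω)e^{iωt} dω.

f(t) = 7 \left(38 t^{2} - 2\right) e^{- \frac{19 t^{2}}{2}}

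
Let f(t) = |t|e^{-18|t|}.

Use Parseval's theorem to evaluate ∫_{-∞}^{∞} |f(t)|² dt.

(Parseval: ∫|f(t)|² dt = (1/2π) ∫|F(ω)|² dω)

∫|f(t)|² dt = \frac{1}{11664}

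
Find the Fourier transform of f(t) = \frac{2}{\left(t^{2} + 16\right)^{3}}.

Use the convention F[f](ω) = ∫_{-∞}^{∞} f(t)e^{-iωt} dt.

F(ω) = \frac{\pi \left(16 \omega^{2} + 12 \left|{\omega}\right| + 3\right) e^{- 4 \left|{\omega}\right|}}{4096}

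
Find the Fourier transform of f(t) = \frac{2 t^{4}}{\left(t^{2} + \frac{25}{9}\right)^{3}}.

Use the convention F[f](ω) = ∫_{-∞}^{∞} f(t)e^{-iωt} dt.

F(ω) = \frac{\pi \left(25 \omega^{2} - 75 \left|{\omega}\right| + 27\right) e^{- \frac{5 \left|{\omega}\right|}{3}}}{60}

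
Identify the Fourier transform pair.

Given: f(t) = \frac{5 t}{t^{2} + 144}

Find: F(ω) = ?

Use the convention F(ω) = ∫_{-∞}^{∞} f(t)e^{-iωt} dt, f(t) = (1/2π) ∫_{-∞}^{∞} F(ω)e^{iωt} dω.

F(ω) = - 5 i \pi e^{- 12 \left|{\omega}\right|} \operatorname{sign}{\left(\omega \right)}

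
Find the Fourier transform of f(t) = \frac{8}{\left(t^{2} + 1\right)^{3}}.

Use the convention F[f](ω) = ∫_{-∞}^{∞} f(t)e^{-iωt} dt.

F(ω) = \pi \left(\omega^{2} + 3 \left|{\omega}\right| + 3\right) e^{- \left|{\omega}\right|}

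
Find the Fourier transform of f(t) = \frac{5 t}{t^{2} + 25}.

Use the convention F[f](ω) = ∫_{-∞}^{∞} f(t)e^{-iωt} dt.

F(ω) = - 5 i \pi e^{- 5 \left|{\omega}\right|} \operatorname{sign}{\left(\omega \right)}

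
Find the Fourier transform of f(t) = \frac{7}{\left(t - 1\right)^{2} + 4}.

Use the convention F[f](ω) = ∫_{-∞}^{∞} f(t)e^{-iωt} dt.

F(ω) = \frac{7 \pi e^{- i \omega - 2 \left|{\omega}\right|}}{2}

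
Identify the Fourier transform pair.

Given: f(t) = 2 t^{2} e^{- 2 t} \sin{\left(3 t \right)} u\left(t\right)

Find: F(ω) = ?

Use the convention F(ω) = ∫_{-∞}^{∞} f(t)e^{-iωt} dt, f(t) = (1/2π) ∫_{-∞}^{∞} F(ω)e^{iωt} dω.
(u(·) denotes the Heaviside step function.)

F(ω) = \frac{36 \left(\left(i \omega + 2\right)^{2} - 3\right)}{\left(\left(i \omega + 2\right)^{2} + 9\right)^{3}}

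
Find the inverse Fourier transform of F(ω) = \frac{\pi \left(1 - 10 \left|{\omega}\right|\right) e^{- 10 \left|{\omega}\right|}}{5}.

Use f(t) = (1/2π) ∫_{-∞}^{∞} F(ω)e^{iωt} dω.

f(t) = \frac{4 t^{2}}{\left(t^{2} + 100\right)^{2}}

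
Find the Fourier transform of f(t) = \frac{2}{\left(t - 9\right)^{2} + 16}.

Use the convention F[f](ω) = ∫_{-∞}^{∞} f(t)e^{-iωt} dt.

F(ω) = \frac{\pi e^{- 9 i \omega - 4 \left|{\omega}\right|}}{2}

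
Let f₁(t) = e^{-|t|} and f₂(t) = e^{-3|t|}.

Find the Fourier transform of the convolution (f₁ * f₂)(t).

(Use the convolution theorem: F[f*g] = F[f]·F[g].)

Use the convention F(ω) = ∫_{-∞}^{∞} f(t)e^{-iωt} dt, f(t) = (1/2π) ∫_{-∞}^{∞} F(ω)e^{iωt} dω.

F[f₁*f₂](ω) = \frac{12}{\left(\omega^{2} + 1\right) \left(\omega^{2} + 9\right)}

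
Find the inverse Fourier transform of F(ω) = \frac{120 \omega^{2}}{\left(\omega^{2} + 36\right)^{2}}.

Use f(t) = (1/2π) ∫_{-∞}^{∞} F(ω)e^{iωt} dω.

f(t) = 5 \left(1 - 6 \left|{t}\right|\right) e^{- 6 \left|{t}\right|}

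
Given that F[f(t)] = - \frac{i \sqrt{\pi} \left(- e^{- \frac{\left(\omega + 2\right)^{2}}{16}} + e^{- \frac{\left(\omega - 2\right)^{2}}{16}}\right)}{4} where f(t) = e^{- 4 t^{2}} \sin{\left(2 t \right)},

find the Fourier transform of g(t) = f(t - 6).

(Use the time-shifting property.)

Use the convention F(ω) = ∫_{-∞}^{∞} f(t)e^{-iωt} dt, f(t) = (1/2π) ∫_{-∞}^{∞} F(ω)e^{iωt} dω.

F[g](ω) = \frac{i \sqrt{\pi} \left(1 - e^{\frac{\omega}{2}}\right) e^{- \frac{\omega^{2}}{16} - \frac{\omega}{4} - 6 i \omega - \frac{1}{4}}}{4}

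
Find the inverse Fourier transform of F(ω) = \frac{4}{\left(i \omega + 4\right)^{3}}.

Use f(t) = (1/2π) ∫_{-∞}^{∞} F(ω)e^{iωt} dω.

f(t) = 2 t^{2} e^{- 4 t} u\left(t\right)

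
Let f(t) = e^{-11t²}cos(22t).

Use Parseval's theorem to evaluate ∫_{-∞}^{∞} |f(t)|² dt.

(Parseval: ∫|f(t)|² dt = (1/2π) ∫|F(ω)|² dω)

∫|f(t)|² dt = \frac{\sqrt{22} \sqrt{\pi} \left(1 + e^{22}\right)}{44 e^{22}}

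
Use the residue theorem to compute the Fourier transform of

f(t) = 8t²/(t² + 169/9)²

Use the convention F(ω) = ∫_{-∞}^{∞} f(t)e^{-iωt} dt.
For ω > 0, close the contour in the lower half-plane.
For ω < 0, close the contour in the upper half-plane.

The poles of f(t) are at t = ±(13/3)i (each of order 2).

Let g(z) = f(z)e^{-iωz}; for large |z| the factor e^{-iωz} decays in the lower half-plane when ω > 0 and in the upper half-plane when ω < 0.

Case ω > 0 (lower half-plane, clockwise contour ⇒ F(ω) = -2πi·ΣRes):
  Res_{z = - \frac{13 i}{3}} g(z) = i \left(\frac{6}{13} - 2 \omega\right) e^{- \frac{13 \omega}{3}} (pole of order 2)
  F(ω) = -2πi·ΣRes = \frac{4 \pi \left(3 - 13 \omega\right) e^{- \frac{13 \omega}{3}}}{13}

Case ω < 0 (upper half-plane, counterclockwise contour ⇒ F(ω) = +2πi·ΣRes):
  Res_{z = \frac{13 i}{3}} g(z) = i \left(- 2 \omega - \frac{6}{13}\right) e^{\frac{13 \omega}{3}} (pole of order 2)
  F(ω) = 2πi·ΣRes = \frac{4 \pi \left(13 \omega + 3\right) e^{\frac{13 \omega}{3}}}{13}

Both cases combine into a single formula in |ω|:

F(ω) = \frac{4 \pi \left(3 - 13 \left|{\omega}\right|\right) e^{- \frac{13 \left|{\omega}\right|}{3}}}{13}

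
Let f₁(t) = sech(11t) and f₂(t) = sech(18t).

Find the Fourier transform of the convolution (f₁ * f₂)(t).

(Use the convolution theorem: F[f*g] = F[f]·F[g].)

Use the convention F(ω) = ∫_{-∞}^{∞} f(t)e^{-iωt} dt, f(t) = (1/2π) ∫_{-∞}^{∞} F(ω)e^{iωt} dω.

F[f₁*f₂](ω) = \frac{\pi^{2}}{198 \cosh{\left(\frac{\pi \omega}{36} \right)} \cosh{\left(\frac{\pi \omega}{22} \right)}}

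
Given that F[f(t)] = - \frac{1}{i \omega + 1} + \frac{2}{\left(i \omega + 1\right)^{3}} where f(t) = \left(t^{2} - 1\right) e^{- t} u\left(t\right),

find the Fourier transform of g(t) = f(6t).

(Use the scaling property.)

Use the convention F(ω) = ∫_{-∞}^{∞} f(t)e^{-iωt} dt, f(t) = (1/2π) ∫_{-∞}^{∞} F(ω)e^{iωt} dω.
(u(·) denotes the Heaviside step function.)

F[g](ω) = \frac{72 i \omega - \left(i \omega + 6\right)^{3} + 432}{\left(i \omega + 6\right)^{4}}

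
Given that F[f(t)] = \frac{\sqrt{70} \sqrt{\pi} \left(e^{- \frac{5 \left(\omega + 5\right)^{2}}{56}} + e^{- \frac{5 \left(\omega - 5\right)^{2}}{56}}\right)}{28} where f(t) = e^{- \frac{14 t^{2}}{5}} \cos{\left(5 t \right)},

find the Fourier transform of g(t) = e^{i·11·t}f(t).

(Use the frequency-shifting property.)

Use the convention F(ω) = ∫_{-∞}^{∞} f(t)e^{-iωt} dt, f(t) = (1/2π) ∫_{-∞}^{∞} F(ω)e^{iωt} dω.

F[g](ω) = \frac{\sqrt{70} \sqrt{\pi} \left(e^{\frac{15 \omega}{14} + \frac{160}{7}} + e^{\frac{20 \omega}{7} + \frac{45}{14}}\right) e^{- \frac{5 \omega^{2}}{56} - \frac{365}{14}}}{28}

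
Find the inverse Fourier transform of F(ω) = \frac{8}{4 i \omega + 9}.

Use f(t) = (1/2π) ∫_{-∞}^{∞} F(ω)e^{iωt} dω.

f(t) = 2 e^{- \frac{9 t}{4}} u\left(t\right)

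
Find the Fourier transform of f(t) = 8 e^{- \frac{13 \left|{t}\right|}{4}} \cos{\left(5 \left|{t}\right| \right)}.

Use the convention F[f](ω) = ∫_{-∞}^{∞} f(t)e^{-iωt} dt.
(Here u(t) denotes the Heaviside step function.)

F(ω) = \frac{832 \left(16 \omega^{2} + 569\right)}{256 \omega^{4} - 7392 \omega^{2} + 323761}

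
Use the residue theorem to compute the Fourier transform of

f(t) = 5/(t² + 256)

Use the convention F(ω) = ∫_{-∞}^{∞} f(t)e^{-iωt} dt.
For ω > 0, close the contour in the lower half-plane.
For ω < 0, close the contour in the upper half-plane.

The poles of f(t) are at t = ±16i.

Let g(z) = f(z)e^{-iωz}; for large |z| the factor e^{-iωz} decays in the lower half-plane when ω > 0 and in the upper half-plane when ω < 0.

Case ω > 0 (lower half-plane, clockwise contour ⇒ F(ω) = -2πi·ΣRes):
  Res_{z = - 16 i} g(z) = \frac{5 i e^{- 16 \omega}}{32}
  F(ω) = -2πi·ΣRes = \frac{5 \pi e^{- 16 \omega}}{16}

Case ω < 0 (upper half-plane, counterclockwise contour ⇒ F(ω) = +2πi·ΣRes):
  Res_{z = 16 i} g(z) = - \frac{5 i e^{16 \omega}}{32}
  F(ω) = 2πi·ΣRes = \frac{5 \pi e^{16 \omega}}{16}

Both cases combine into a single formula in |ω|:

F(ω) = \frac{5 \pi e^{- 16 \left|{\omega}\right|}}{16}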